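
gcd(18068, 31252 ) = 4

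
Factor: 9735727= 157^1*62011^1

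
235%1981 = 235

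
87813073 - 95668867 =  - 7855794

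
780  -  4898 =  - 4118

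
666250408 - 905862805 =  - 239612397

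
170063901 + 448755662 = 618819563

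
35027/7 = 5003 + 6/7 = 5003.86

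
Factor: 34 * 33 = 1122 = 2^1 * 3^1 * 11^1 * 17^1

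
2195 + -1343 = 852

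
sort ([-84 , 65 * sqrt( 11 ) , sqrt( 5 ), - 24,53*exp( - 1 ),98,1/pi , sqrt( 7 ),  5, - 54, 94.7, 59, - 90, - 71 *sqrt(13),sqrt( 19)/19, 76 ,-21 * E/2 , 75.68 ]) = [-71*sqrt( 13 ),- 90, - 84,-54, - 21*E/2, - 24 , sqrt( 19)/19, 1/pi,sqrt(5) , sqrt( 7),5,53*exp(-1),59 , 75.68,76, 94.7, 98,  65*sqrt(11 ) ] 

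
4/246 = 2/123= 0.02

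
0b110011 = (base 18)2F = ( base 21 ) 29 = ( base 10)51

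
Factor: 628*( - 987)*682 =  - 2^3 * 3^1* 7^1*11^1*31^1  *  47^1*157^1 = - 422728152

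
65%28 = 9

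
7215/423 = 17 + 8/141 = 17.06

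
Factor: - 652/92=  - 23^(  -  1)*163^1 = - 163/23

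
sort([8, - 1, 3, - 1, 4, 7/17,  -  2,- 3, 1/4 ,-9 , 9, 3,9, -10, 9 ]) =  [ - 10, - 9, - 3, - 2,  -  1 , -1,1/4 , 7/17, 3,3, 4,8, 9, 9,9 ] 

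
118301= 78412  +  39889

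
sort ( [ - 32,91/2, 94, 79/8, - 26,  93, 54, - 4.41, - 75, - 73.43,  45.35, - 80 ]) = [  -  80,-75, - 73.43,-32,  -  26, - 4.41,79/8,45.35, 91/2,54, 93, 94 ] 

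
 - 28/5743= - 28/5743 = - 0.00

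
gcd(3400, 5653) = 1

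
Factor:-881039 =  - 71^1 * 12409^1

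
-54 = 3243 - 3297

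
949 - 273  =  676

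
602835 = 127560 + 475275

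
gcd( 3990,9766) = 38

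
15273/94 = 162 + 45/94 = 162.48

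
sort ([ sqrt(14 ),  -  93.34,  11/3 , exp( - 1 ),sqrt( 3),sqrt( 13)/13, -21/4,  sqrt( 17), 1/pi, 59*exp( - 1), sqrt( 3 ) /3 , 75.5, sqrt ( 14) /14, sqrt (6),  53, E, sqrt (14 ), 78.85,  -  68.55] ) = [ -93.34, - 68.55 , - 21/4,sqrt(14 ) /14,sqrt (13 ) /13,1/pi, exp( - 1), sqrt( 3)/3, sqrt( 3 ), sqrt( 6 ), E, 11/3, sqrt (14),sqrt ( 14), sqrt(17),  59*exp(-1), 53, 75.5, 78.85] 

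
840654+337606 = 1178260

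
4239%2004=231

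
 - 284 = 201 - 485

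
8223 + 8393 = 16616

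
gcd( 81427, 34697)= 1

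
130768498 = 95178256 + 35590242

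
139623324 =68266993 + 71356331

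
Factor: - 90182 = -2^1*67^1*673^1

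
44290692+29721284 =74011976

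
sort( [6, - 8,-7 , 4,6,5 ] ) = [ - 8, - 7, 4,5,6, 6 ]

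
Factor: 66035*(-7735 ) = - 510780725 = -  5^2*7^1*13^1*17^1*47^1* 281^1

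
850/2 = 425= 425.00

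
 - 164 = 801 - 965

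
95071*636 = 60465156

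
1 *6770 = 6770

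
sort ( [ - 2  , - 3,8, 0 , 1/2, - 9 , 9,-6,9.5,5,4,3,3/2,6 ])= [ - 9, - 6, - 3, - 2, 0,1/2, 3/2,3, 4,5,6,8,  9, 9.5]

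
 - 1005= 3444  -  4449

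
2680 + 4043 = 6723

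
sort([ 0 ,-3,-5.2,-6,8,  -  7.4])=[-7.4,-6, - 5.2,- 3,0,8 ]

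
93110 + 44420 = 137530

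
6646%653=116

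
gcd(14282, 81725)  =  1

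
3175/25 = 127 = 127.00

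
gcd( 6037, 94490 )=1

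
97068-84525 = 12543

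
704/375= 704/375 = 1.88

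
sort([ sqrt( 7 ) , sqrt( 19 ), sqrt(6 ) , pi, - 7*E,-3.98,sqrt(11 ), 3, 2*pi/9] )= [ - 7*E, - 3.98,2*pi/9, sqrt(6),sqrt( 7),3,pi,sqrt(11 ),sqrt(19)]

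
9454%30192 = 9454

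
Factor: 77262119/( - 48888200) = -2^( - 3)*5^(-2)*11^1*8429^( - 1) * 242201^1 = - 2664211/1685800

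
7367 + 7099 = 14466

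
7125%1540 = 965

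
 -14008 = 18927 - 32935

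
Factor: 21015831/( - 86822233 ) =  - 3^1*83^( -1 )* 1046051^(  -  1)*7005277^1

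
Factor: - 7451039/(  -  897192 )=2^(  -  3) * 3^(  -  2) *17^(-1 )  *167^1*733^( - 1 )*44617^1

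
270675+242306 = 512981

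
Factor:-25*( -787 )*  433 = 5^2*433^1*787^1 = 8519275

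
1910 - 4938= - 3028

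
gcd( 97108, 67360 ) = 4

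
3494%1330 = 834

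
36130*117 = 4227210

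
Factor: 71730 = 2^1*3^2*5^1*797^1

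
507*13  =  6591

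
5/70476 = 5/70476 = 0.00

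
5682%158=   152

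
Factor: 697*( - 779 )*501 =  - 3^1*17^1*19^1*41^2*167^1 =- 272024463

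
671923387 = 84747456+587175931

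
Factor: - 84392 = - 2^3*7^1*11^1*137^1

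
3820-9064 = -5244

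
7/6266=7/6266 =0.00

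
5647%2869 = 2778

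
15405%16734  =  15405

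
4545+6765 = 11310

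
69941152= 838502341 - 768561189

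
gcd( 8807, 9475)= 1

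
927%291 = 54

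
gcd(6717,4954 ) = 1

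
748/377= 1 + 371/377 = 1.98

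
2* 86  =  172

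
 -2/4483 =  - 1+4481/4483 = - 0.00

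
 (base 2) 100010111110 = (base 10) 2238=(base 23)457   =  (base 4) 202332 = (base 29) 2J5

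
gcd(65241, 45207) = 9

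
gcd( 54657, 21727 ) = 1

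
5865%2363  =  1139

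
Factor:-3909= - 3^1*1303^1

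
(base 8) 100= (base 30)24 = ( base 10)64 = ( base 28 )28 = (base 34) 1U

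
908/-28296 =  - 1 + 6847/7074  =  - 0.03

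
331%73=39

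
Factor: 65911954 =2^1 * 29^1 * 47^1*24179^1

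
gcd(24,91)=1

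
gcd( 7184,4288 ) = 16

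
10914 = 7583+3331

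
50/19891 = 50/19891 = 0.00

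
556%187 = 182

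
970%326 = 318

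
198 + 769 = 967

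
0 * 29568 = 0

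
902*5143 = 4638986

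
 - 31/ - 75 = 31/75=0.41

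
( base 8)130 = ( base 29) 31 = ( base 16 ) 58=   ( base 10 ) 88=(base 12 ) 74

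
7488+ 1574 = 9062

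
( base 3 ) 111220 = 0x177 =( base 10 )375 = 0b101110111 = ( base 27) do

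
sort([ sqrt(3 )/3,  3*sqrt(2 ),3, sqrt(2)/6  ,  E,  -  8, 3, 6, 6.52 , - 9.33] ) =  [ - 9.33 ,- 8,sqrt( 2 )/6,  sqrt(3 )/3,E, 3, 3, 3*sqrt (2), 6, 6.52]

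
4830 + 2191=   7021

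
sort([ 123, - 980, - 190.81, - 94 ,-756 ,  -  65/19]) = [ -980, - 756 ,- 190.81, - 94,-65/19 , 123 ] 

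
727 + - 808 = -81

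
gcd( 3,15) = 3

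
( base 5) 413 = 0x6c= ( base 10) 108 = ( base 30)3i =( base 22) 4k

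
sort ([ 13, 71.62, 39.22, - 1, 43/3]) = [ - 1, 13,  43/3,  39.22, 71.62 ]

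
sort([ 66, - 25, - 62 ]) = [- 62,  -  25,66]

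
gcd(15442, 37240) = 14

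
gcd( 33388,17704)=4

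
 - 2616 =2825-5441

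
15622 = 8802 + 6820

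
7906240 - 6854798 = 1051442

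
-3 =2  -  5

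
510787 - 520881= - 10094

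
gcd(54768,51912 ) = 168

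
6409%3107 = 195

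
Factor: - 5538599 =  - 11^1*311^1*1619^1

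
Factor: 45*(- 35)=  - 1575 = - 3^2 * 5^2*7^1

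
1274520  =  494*2580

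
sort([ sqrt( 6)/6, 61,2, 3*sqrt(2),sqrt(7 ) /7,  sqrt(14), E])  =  [sqrt( 7)/7,  sqrt(6)/6, 2, E, sqrt ( 14), 3 * sqrt (2 ), 61]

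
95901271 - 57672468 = 38228803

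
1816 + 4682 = 6498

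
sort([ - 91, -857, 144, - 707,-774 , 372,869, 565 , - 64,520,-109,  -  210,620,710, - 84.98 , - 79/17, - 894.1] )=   [-894.1,-857, - 774, - 707, - 210 , - 109, - 91, - 84.98, - 64,-79/17, 144,372, 520  ,  565,620 , 710, 869]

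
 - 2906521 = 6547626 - 9454147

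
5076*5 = 25380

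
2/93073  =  2/93073=0.00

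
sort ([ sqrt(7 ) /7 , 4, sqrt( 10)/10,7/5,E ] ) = [ sqrt( 10 ) /10,sqrt ( 7)/7, 7/5, E, 4 ]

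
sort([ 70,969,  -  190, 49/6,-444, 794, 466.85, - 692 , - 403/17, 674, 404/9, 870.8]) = [ - 692, - 444, - 190, - 403/17, 49/6, 404/9, 70 , 466.85,674, 794, 870.8,  969] 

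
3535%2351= 1184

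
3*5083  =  15249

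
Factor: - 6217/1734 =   -  2^( - 1)*3^(- 1) * 17^(  -  2 )*6217^1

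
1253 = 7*179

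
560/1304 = 70/163 = 0.43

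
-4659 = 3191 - 7850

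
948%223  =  56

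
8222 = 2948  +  5274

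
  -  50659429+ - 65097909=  - 115757338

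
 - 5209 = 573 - 5782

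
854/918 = 427/459= 0.93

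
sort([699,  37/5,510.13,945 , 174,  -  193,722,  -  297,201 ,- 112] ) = [ -297, -193, - 112,37/5, 174 , 201,510.13,699 , 722, 945 ] 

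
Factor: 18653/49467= 3^(-1)*11^(-1)*23^1*811^1*1499^( - 1 )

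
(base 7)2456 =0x39B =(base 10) 923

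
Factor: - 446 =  - 2^1*223^1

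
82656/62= 1333+5/31 = 1333.16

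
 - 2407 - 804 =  - 3211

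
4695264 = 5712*822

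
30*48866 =1465980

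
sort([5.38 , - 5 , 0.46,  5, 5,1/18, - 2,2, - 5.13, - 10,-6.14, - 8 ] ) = [ - 10,- 8  , - 6.14,  -  5.13, - 5, - 2, 1/18,0.46,2,5,5,5.38] 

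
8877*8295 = 73634715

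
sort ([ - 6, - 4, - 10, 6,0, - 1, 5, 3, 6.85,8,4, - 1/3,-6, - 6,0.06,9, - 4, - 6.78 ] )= [  -  10, - 6.78, - 6, - 6, - 6, - 4,-4, - 1, - 1/3,0,0.06, 3,4, 5, 6, 6.85, 8,9]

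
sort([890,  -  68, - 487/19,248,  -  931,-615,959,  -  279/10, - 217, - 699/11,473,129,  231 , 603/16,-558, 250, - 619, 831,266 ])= [ - 931, - 619,  -  615, - 558, - 217,-68,-699/11, - 279/10, - 487/19, 603/16,  129,231,248,250,266,473,831,  890,959]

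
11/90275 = 11/90275 = 0.00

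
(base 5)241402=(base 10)8977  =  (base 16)2311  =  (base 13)4117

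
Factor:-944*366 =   -  345504 = -2^5*3^1*59^1 *61^1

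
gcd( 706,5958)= 2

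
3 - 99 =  - 96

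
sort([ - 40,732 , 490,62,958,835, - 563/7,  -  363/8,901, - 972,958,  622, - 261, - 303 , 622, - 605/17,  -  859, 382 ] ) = [ - 972, - 859, - 303, - 261, - 563/7, - 363/8, -40, - 605/17,62, 382, 490, 622,622, 732 , 835,901,958 , 958 ] 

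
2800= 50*56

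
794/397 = 2  =  2.00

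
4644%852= 384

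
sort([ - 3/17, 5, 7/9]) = [-3/17, 7/9 , 5]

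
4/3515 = 4/3515 = 0.00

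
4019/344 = 4019/344 = 11.68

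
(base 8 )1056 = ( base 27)KI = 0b1000101110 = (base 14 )2bc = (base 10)558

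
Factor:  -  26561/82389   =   -3^ ( - 1 )*29^(-1)*  947^( - 1 )*26561^1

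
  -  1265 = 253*( - 5) 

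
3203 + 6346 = 9549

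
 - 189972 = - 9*21108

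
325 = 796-471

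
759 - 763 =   -  4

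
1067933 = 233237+834696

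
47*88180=4144460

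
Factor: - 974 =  - 2^1*487^1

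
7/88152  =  7/88152 = 0.00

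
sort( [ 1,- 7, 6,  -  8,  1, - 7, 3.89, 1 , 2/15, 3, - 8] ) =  [ - 8, - 8, - 7 ,  -  7 , 2/15,1,1,1, 3 , 3.89 , 6]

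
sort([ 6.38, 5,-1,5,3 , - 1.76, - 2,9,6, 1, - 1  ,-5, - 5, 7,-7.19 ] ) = [- 7.19,-5, - 5,-2, - 1.76,- 1,-1, 1, 3, 5,5,6,6.38,7,9 ] 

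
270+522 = 792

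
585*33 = 19305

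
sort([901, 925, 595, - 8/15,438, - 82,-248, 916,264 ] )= [ - 248, - 82, - 8/15,264,438,595,901,916,925]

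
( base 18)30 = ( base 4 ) 312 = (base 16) 36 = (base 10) 54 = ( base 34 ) 1k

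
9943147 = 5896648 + 4046499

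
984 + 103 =1087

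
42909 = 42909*1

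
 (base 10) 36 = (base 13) 2a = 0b100100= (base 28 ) 18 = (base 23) 1d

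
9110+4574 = 13684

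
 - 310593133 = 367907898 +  - 678501031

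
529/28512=529/28512 = 0.02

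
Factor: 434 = 2^1*7^1*31^1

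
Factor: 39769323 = 3^1*11^1*23^1*151^1*347^1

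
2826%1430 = 1396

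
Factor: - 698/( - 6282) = 1/9 = 3^(-2)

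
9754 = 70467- 60713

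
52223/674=77 + 325/674 = 77.48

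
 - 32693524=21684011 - 54377535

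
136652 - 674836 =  - 538184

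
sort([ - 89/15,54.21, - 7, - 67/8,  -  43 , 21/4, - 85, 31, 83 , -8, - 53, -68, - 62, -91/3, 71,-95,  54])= [ - 95,-85, -68,  -  62, - 53 , - 43, - 91/3 , - 67/8,- 8, - 7, - 89/15,21/4, 31, 54 , 54.21, 71, 83 ]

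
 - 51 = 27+-78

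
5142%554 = 156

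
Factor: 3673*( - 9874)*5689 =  - 206324112178 = - 2^1*3673^1*4937^1*5689^1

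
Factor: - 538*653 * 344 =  - 120852016 = - 2^4*43^1*269^1*653^1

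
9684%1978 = 1772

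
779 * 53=41287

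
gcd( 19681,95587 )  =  1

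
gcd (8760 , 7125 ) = 15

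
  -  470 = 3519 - 3989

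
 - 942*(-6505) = 6127710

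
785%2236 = 785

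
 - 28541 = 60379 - 88920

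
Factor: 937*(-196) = - 183652 = -2^2*7^2*937^1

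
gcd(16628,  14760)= 4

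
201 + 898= 1099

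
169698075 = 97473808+72224267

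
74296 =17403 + 56893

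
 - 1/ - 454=1/454 = 0.00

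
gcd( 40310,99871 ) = 1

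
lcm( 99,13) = 1287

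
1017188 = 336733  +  680455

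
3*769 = 2307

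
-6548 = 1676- 8224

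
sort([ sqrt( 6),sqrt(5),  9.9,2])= [2,  sqrt(5), sqrt (6) , 9.9] 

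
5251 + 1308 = 6559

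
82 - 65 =17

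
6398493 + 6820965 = 13219458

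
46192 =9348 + 36844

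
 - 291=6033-6324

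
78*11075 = 863850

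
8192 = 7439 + 753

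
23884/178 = 134+16/89=134.18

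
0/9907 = 0 = 0.00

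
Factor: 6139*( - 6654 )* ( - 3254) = 2^2*3^1 * 7^1 * 877^1*1109^1*1627^1 = 132922340124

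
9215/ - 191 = -49 + 144/191 = - 48.25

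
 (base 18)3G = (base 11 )64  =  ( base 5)240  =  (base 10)70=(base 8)106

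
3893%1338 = 1217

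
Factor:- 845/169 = -5^1 =- 5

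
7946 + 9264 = 17210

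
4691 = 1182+3509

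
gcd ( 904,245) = 1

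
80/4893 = 80/4893 = 0.02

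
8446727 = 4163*2029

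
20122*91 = 1831102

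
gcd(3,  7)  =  1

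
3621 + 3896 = 7517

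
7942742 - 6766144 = 1176598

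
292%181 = 111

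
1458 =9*162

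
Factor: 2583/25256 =2^( -3 )*3^2*11^( - 1)=   9/88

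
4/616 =1/154 = 0.01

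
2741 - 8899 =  - 6158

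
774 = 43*18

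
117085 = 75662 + 41423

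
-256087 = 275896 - 531983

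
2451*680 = 1666680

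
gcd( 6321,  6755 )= 7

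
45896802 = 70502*651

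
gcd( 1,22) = 1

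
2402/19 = 2402/19 = 126.42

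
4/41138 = 2/20569 = 0.00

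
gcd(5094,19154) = 2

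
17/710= 17/710 = 0.02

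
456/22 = 228/11 = 20.73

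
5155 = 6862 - 1707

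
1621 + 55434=57055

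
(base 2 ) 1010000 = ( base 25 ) 35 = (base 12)68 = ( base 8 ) 120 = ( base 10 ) 80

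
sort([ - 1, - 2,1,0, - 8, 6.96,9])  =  [ - 8,-2, - 1,0,1,  6.96,9 ] 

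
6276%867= 207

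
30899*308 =9516892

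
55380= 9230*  6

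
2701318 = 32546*83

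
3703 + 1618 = 5321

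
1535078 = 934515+600563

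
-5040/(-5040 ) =1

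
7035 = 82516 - 75481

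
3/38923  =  3/38923 = 0.00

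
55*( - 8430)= - 463650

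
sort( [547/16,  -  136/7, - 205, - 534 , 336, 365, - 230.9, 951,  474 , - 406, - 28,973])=[ - 534, - 406, - 230.9, - 205, - 28, - 136/7,  547/16,336, 365,474,951, 973 ] 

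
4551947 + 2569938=7121885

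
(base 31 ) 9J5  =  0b10010000011011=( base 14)3523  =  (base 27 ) ci9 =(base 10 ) 9243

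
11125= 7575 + 3550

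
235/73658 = 235/73658 = 0.00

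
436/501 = 436/501 = 0.87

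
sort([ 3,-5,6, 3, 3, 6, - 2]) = [ - 5, - 2, 3,3,3,6, 6]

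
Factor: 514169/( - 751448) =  - 2^( - 3)*29^(-1)*41^( - 1)*61^1*79^ (-1) * 8429^1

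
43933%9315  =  6673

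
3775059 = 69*54711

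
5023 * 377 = 1893671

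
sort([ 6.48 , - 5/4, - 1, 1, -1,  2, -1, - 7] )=[ - 7,-5/4,-1,- 1, - 1,1, 2,6.48] 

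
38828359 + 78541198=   117369557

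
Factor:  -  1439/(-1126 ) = 2^( - 1 )*563^( - 1) * 1439^1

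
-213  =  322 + -535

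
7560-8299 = - 739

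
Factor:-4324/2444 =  - 23/13 = - 13^( - 1)*23^1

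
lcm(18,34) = 306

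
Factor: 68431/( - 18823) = - 7^( - 1)*11^1*2689^( - 1)*6221^1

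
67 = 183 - 116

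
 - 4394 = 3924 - 8318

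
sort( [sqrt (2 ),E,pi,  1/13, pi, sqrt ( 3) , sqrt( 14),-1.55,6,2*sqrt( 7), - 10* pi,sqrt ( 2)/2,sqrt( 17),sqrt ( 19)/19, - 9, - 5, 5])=[  -  10*pi, - 9, - 5, - 1.55, 1/13,sqrt ( 19 ) /19,sqrt( 2) /2,sqrt(  2), sqrt( 3),E,pi,  pi,sqrt( 14), sqrt(17),5, 2*sqrt(7), 6]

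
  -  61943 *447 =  - 27688521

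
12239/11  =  1112 + 7/11 = 1112.64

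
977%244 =1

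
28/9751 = 4/1393 = 0.00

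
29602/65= 29602/65  =  455.42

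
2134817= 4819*443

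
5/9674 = 5/9674= 0.00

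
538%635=538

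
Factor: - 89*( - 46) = 4094 = 2^1*23^1*89^1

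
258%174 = 84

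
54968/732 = 75+ 17/183 = 75.09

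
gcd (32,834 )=2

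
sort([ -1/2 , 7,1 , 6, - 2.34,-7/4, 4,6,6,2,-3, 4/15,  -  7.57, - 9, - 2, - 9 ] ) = [ - 9, - 9, - 7.57, - 3,-2.34, - 2,-7/4,-1/2 , 4/15,1,2,4,6,6 , 6, 7] 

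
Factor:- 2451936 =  - 2^5*3^1* 25541^1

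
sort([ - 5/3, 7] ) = [ - 5/3, 7]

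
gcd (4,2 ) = 2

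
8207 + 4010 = 12217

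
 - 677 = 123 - 800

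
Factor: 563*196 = 110348= 2^2*7^2*  563^1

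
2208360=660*3346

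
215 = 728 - 513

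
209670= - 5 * ( - 41934)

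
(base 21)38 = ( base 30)2b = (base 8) 107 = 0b1000111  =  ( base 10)71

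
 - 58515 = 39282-97797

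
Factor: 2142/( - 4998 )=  - 3/7 = - 3^1*7^( - 1)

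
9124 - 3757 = 5367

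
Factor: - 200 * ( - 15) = 3000 = 2^3*3^1*5^3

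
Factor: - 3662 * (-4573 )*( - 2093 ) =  - 2^1*7^1 *13^1*17^1*23^1*269^1 * 1831^1= -35050060318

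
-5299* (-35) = 185465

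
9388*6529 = 61294252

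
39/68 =39/68  =  0.57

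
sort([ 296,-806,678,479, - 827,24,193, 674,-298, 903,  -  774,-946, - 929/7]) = [ - 946,  -  827, - 806, - 774, - 298,-929/7,  24, 193,296,479, 674, 678 , 903 ]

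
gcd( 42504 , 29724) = 12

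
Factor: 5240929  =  5240929^1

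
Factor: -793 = -13^1*61^1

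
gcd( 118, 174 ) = 2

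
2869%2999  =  2869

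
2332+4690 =7022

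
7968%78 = 12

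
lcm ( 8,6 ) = 24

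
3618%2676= 942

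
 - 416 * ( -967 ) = 402272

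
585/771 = 195/257= 0.76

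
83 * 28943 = 2402269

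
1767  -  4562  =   - 2795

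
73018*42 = 3066756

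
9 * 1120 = 10080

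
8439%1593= 474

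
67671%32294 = 3083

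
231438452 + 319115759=550554211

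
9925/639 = 9925/639 =15.53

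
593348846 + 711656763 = 1305005609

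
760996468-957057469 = -196061001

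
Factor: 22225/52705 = 5^1*7^1*83^( - 1) =35/83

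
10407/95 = 109 + 52/95 = 109.55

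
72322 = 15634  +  56688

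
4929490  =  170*28997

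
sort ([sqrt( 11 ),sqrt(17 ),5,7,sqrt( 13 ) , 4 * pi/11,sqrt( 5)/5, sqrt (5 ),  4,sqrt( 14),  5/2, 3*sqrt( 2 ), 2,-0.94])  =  [ - 0.94, sqrt (5)/5,  4 * pi/11, 2, sqrt( 5), 5/2,sqrt( 11), sqrt ( 13), sqrt( 14 ), 4, sqrt( 17 ), 3*sqrt( 2 ), 5, 7] 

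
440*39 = 17160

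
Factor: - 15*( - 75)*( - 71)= - 3^2*5^3*71^1 = -79875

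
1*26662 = 26662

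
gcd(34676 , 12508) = 4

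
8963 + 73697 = 82660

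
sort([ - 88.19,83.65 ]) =[ - 88.19, 83.65]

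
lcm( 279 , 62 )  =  558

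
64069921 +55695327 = 119765248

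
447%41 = 37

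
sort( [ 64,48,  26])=[ 26,48,  64]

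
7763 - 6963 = 800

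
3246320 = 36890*88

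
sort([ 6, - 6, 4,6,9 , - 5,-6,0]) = [ - 6, - 6, - 5,0, 4, 6, 6, 9]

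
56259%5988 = 2367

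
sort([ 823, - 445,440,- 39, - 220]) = [ - 445 , - 220 , - 39,440, 823 ]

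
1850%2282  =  1850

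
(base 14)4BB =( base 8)1665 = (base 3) 1022011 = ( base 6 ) 4221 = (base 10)949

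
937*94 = 88078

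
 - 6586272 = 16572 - 6602844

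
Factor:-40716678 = - 2^1*3^1*223^1*30431^1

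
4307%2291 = 2016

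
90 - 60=30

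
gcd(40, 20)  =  20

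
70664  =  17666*4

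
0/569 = 0 = 0.00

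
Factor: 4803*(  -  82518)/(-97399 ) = 2^1*3^2*17^1 *173^( - 1 )*563^(-1 )*809^1 * 1601^1 = 396333954/97399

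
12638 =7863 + 4775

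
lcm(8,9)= 72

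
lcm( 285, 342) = 1710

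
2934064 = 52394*56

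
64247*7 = 449729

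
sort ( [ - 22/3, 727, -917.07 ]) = [ - 917.07, -22/3, 727 ] 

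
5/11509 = 5/11509 = 0.00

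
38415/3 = 12805 = 12805.00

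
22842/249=7614/83 = 91.73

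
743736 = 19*39144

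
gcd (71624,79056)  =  8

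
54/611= 54/611 = 0.09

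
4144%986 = 200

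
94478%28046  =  10340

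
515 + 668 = 1183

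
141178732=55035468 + 86143264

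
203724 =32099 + 171625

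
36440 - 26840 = 9600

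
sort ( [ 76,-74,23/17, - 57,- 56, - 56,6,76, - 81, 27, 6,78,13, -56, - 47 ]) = [  -  81 ,-74, - 57 , -56, - 56 ,-56, - 47,23/17 , 6,6, 13,27,76, 76,78] 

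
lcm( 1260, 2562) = 76860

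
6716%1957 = 845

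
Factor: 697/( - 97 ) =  - 17^1 *41^1 * 97^( -1 )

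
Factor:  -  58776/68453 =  - 2^3*3^1*7^ (  -  2 )*11^( - 1 )*31^1 * 79^1*127^( - 1 ) 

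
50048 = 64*782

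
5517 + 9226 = 14743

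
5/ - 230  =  -1/46 =- 0.02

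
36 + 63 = 99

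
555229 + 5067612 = 5622841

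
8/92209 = 8/92209 = 0.00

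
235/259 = 235/259  =  0.91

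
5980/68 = 1495/17 = 87.94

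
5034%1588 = 270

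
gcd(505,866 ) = 1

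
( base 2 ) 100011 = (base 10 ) 35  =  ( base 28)17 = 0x23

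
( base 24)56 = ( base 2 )1111110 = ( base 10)126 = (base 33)3R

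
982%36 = 10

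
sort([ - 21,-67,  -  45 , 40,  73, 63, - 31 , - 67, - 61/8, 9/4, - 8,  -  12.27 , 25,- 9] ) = [ - 67,-67,  -  45 , - 31,- 21,- 12.27,  -  9 , - 8, - 61/8 , 9/4,25, 40, 63,  73]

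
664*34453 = 22876792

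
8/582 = 4/291 =0.01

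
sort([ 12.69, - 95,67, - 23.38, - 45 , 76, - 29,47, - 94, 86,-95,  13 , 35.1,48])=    [ - 95, -95, - 94,-45 , - 29, - 23.38, 12.69,13, 35.1,47, 48,67, 76,86] 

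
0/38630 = 0 = 0.00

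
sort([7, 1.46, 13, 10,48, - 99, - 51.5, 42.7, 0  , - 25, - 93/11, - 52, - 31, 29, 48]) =[ - 99, - 52, - 51.5, - 31, - 25, - 93/11, 0,1.46 , 7, 10 , 13, 29,42.7,48, 48]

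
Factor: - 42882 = - 2^1 * 3^1*7^1*1021^1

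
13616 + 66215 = 79831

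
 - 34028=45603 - 79631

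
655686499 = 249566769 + 406119730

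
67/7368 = 67/7368 = 0.01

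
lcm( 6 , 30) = 30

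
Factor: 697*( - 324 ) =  - 225828 = - 2^2*3^4*17^1*41^1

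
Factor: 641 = 641^1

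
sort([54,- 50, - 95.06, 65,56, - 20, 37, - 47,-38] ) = [- 95.06,  -  50,-47, - 38,-20,37, 54, 56,65]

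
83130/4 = 41565/2 = 20782.50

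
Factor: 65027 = 65027^1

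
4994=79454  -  74460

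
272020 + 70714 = 342734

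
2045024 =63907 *32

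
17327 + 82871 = 100198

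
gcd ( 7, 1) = 1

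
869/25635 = 869/25635 = 0.03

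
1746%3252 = 1746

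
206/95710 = 103/47855 = 0.00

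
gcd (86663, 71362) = 1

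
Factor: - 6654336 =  - 2^7 * 3^1*13^1*31^1*43^1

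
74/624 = 37/312 = 0.12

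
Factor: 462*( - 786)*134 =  - 48659688 = - 2^3*3^2*7^1*11^1*67^1*131^1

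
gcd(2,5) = 1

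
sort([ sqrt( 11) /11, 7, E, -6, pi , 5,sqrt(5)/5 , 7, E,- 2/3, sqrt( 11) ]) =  [ - 6, - 2/3,sqrt( 11) /11,  sqrt(5) /5,E, E, pi,  sqrt(11), 5, 7, 7 ] 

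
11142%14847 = 11142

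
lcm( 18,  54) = 54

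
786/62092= 393/31046  =  0.01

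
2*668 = 1336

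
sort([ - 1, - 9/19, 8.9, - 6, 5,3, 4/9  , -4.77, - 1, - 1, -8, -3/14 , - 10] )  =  [ - 10,  -  8,- 6, - 4.77 ,  -  1,-1, - 1, - 9/19, - 3/14, 4/9, 3, 5,8.9 ]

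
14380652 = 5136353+9244299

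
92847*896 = 83190912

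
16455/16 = 1028 + 7/16=1028.44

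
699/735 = 233/245 = 0.95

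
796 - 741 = 55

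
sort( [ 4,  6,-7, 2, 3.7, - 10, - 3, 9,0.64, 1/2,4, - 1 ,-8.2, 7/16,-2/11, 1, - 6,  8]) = [- 10, - 8.2, -7, -6 , - 3 , - 1,  -  2/11,7/16, 1/2,  0.64, 1,2, 3.7,4,4, 6, 8, 9]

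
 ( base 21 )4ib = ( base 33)1W8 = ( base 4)201221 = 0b100001101001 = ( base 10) 2153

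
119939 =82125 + 37814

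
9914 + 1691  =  11605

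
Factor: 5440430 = 2^1*5^1*131^1*4153^1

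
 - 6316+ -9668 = -15984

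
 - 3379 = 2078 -5457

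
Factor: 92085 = 3^1*5^1*7^1*877^1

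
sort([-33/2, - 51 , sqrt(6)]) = [ - 51, -33/2,sqrt( 6)]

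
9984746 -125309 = 9859437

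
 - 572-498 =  - 1070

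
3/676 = 3/676= 0.00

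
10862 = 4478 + 6384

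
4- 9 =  - 5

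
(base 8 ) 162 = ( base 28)42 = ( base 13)8A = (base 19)60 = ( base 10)114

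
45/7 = 6 + 3/7 = 6.43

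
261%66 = 63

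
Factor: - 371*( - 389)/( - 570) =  - 144319/570 =-2^ ( - 1) * 3^( - 1)*5^( - 1)*7^1*19^ ( - 1 )*53^1*389^1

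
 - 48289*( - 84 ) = 4056276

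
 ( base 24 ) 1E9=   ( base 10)921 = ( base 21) 21I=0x399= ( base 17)333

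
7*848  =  5936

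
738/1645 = 738/1645 = 0.45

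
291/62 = 4+43/62=4.69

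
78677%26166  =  179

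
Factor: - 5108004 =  - 2^2*3^2*11^1* 12899^1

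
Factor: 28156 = 2^2*7039^1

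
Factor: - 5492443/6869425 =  - 5^ (  -  2 )* 11^1 * 53^1*9421^1*274777^( - 1)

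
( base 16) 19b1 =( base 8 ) 14661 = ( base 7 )25114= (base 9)10017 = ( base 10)6577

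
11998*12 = 143976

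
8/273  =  8/273 = 0.03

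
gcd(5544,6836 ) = 4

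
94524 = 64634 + 29890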